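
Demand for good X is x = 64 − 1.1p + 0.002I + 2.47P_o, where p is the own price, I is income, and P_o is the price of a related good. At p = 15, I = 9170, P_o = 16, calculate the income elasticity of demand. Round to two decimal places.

x = 64 − 1.1(15) + 0.002(9170) + 2.47(16) = 64 − 16.5 + 18.34 + 39.52 = 105.36.
∂x/∂I = +0.002, so E_I = 0.002·(9170/105.36) ≈ 0.17.
E_I ∈ (0,1): normal good (necessity).

0.17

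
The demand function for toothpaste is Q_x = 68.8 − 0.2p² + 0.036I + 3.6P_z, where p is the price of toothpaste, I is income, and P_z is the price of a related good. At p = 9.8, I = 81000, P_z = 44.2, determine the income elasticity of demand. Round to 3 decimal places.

Substituting, Q_x = 68.8 − 0.2(9.8)² + 0.036(81000) + 3.6(44.2) = 68.8 − 19.208 + 2916 + 159.12 = 3124.712.
∂Q_x/∂I = +0.036, so E_I = 0.036·(81000/3124.712) ≈ 0.933.
E_I ∈ (0,1): normal good (necessity).

0.933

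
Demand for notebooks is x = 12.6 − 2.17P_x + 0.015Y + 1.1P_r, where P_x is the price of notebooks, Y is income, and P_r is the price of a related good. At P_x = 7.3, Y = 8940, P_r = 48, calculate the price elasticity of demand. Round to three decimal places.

-0.086

Substituting, x = 12.6 − 2.17(7.3) + 0.015(8940) + 1.1(48) = 12.6 − 15.841 + 134.1 + 52.8 = 183.659.
∂x/∂P_x = −2.17, so E_p = (−2.17)·(7.3/183.659) ≈ -0.086.
|E_p| < 1: demand is inelastic.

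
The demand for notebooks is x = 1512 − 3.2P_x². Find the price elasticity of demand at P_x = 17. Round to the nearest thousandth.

At P_x = 17, x = 587.2.
dx/dP_x = −2·3.2·P_x = −108.8.
Point elasticity E = (dx/dP_x)·(P_x/x) = -108.8 × 17/587.2 ≈ -3.150.
|E| > 1, so demand is elastic at this price.

-3.150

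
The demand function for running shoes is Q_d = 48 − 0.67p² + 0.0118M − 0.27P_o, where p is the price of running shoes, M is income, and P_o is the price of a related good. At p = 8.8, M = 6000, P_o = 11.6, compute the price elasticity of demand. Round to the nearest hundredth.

-1.63

Evaluating quantity at (p, M, P_o) gives Q_d = 48 − 0.67(8.8)² + 0.0118(6000) − 0.27(11.6) = 48 − 51.8848 + 70.8 − 3.132 = 63.7832.
∂Q_d/∂p = −2·0.67·p = -11.792, so E_p = -11.792·(8.8/63.7832) ≈ -1.63.
|E_p| > 1: demand is elastic.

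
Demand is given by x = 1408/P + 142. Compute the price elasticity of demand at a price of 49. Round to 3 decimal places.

-0.168

At P = 49, x = 170.7347.
dx/dP = −1408/P² = −0.5864.
Point elasticity E = (dx/dP)·(P/x) = -0.5864 × 49/170.7347 ≈ -0.168.
|E| < 1, so demand is inelastic at this price.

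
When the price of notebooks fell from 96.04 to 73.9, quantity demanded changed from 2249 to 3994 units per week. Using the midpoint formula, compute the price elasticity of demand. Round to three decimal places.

-2.145

%Δq = (3994 − 2249)/[(2249 + 3994)/2] = 1745/3121.5 ≈ 0.5590.
%Δp = (73.9 − 96.04)/[(96.04 + 73.9)/2] = -22.14/84.97 ≈ -0.2606.
Arc elasticity E = %Δq/%Δp ≈ 0.5590/-0.2606 ≈ -2.145.
|E| > 1: demand is elastic over this range.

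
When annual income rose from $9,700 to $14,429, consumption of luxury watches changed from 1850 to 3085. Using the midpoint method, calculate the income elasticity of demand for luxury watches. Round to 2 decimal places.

%ΔQ = (3085 − 1850)/[(1850+3085)/2] = 1235/2467.5 ≈ 0.5005.
%ΔI = (14,429 − 9,700)/[(9,700+14,429)/2] = 4729/12064.5 ≈ 0.3920.
E_I = %ΔQ/%ΔI ≈ 1.28.
E_I > 1: normal good (luxury).

1.28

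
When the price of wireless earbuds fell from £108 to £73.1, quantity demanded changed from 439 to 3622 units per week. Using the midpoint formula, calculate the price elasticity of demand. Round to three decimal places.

%Δq = (3622 − 439)/[(439 + 3622)/2] = 3183/2030.5 ≈ 1.5676.
%Δp = (73.1 − 108)/[(108 + 73.1)/2] = -34.9/90.55 ≈ -0.3854.
Arc elasticity E = %Δq/%Δp ≈ 1.5676/-0.3854 ≈ -4.067.
|E| > 1: demand is elastic over this range.

-4.067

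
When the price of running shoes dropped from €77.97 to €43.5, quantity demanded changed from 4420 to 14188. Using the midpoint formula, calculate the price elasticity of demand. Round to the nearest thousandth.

-1.850

%Δq = (14188 − 4420)/[(4420 + 14188)/2] = 9768/9304 ≈ 1.0499.
%ΔP = (43.5 − 77.97)/[(77.97 + 43.5)/2] = -34.47/60.735 ≈ -0.5675.
Arc elasticity E = %Δq/%ΔP ≈ 1.0499/-0.5675 ≈ -1.850.
|E| > 1: demand is elastic over this range.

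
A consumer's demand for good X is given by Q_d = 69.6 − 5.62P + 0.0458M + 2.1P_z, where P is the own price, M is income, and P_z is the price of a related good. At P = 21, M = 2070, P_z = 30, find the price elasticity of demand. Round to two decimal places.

-1.08

At the given point, Q_d = 69.6 − 5.62(21) + 0.0458(2070) + 2.1(30) = 69.6 − 118.02 + 94.806 + 63 = 109.386.
∂Q_d/∂P = −5.62, so E_p = (−5.62)·(21/109.386) ≈ -1.08.
|E_p| > 1: demand is elastic.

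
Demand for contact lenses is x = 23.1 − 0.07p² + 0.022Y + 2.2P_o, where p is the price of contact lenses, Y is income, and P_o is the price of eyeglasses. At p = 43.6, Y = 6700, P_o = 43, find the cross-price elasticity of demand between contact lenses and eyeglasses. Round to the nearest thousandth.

Evaluating quantity at (p, Y, P_o) gives x = 23.1 − 0.07(43.6)² + 0.022(6700) + 2.2(43) = 23.1 − 133.0672 + 147.4 + 94.6 = 132.0328.
∂x/∂P_o = +2.2, so E_xy = 2.2·(43/132.0328) ≈ 0.716.
E_xy > 0: the goods are substitutes.

0.716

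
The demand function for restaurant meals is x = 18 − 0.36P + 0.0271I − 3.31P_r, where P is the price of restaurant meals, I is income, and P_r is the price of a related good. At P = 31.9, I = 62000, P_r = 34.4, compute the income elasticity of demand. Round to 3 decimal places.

At the given point, x = 18 − 0.36(31.9) + 0.0271(62000) − 3.31(34.4) = 18 − 11.484 + 1680.2 − 113.864 = 1572.852.
∂x/∂I = +0.0271, so E_I = 0.0271·(62000/1572.852) ≈ 1.068.
E_I > 1: normal good (luxury).

1.068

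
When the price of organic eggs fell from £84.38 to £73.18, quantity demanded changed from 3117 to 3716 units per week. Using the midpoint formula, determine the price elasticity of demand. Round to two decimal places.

-1.23

%Δq = (3716 − 3117)/[(3117 + 3716)/2] = 599/3416.5 ≈ 0.1753.
%Δp = (73.18 − 84.38)/[(84.38 + 73.18)/2] = -11.2/78.78 ≈ -0.1422.
Arc elasticity E = %Δq/%Δp ≈ 0.1753/-0.1422 ≈ -1.23.
|E| > 1: demand is elastic over this range.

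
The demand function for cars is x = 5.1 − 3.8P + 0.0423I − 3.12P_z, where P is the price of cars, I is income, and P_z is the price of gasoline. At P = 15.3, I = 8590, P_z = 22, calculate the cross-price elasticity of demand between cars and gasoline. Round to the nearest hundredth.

-0.28

x = 5.1 − 3.8(15.3) + 0.0423(8590) − 3.12(22) = 5.1 − 58.14 + 363.357 − 68.64 = 241.677.
∂x/∂P_z = −3.12, so E_xy = -3.12·(22/241.677) ≈ -0.28.
E_xy < 0: the goods are complements.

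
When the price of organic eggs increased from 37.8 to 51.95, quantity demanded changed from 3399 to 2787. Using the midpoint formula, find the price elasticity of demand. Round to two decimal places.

-0.63

%ΔQ = (2787 − 3399)/[(3399 + 2787)/2] = -612/3093 ≈ -0.1979.
%ΔP = (51.95 − 37.8)/[(37.8 + 51.95)/2] = 14.15/44.875 ≈ 0.3153.
Arc elasticity E = %ΔQ/%ΔP ≈ -0.1979/0.3153 ≈ -0.63.
|E| < 1: demand is inelastic over this range.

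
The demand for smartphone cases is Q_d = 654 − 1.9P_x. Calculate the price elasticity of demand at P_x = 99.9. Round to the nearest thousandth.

-0.409

At P_x = 99.9, Q_d = 464.19.
dQ_d/dP_x = −1.9.
Point elasticity E = (dQ_d/dP_x)·(P_x/Q_d) = -1.9 × 99.9/464.19 ≈ -0.409.
|E| < 1, so demand is inelastic at this price.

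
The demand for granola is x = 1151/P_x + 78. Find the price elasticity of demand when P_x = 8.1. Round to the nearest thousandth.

-0.646

At P_x = 8.1, x = 220.0988.
dx/dP_x = −1151/P_x² = −17.5431.
Point elasticity E = (dx/dP_x)·(P_x/x) = -17.5431 × 8.1/220.0988 ≈ -0.646.
|E| < 1, so demand is inelastic at this price.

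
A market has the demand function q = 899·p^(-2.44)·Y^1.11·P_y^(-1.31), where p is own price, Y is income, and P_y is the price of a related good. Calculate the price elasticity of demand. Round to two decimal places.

For a Cobb–Douglas (constant-elasticity) form q = A·p^α·…, the elasticity with respect to p equals the exponent α at every point.
Here the exponent on p is -2.44, so the price elasticity of demand is -2.44.

-2.44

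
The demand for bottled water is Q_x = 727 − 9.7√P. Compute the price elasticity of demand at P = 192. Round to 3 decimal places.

At P = 192, Q_x = 592.5929.
dQ_x/dP = −9.7/(2√P) = −9.7/(2·13.8564).
Point elasticity E = (dQ_x/dP)·(P/Q_x) = -0.35 × 192/592.5929 ≈ -0.113.
|E| < 1, so demand is inelastic at this price.

-0.113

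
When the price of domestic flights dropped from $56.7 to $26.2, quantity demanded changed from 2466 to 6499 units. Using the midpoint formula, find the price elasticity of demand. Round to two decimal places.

%ΔQ = (6499 − 2466)/[(2466 + 6499)/2] = 4033/4482.5 ≈ 0.8997.
%Δp = (26.2 − 56.7)/[(56.7 + 26.2)/2] = -30.5/41.45 ≈ -0.7358.
Arc elasticity E = %ΔQ/%Δp ≈ 0.8997/-0.7358 ≈ -1.22.
|E| > 1: demand is elastic over this range.

-1.22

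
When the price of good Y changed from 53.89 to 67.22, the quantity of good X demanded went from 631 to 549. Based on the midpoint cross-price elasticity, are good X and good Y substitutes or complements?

complements

%ΔQ_x = (549 − 631)/[(631+549)/2] = -82/590 ≈ -0.1390.
%ΔP_y = (67.22 − 53.89)/[(53.89+67.22)/2] ≈ 0.2201.
E_xy = -0.1390/0.2201 ≈ -0.631.
E_xy < 0, so the goods are complements.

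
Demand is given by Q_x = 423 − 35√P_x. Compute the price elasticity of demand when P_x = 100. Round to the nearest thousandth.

-2.397

At P_x = 100, Q_x = 73.
dQ_x/dP_x = −35/(2√P_x) = −35/(2·10).
Point elasticity E = (dQ_x/dP_x)·(P_x/Q_x) = -1.75 × 100/73 ≈ -2.397.
|E| > 1, so demand is elastic at this price.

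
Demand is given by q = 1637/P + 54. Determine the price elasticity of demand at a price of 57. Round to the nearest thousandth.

At P = 57, q = 82.7193.
dq/dP = −1637/P² = −0.5038.
Point elasticity E = (dq/dP)·(P/q) = -0.5038 × 57/82.7193 ≈ -0.347.
|E| < 1, so demand is inelastic at this price.

-0.347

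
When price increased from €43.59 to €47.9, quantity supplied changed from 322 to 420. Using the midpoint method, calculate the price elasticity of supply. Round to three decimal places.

%Δq = (420 − 322)/[(322 + 420)/2] = 98/371 ≈ 0.2642.
%ΔP = (47.9 − 43.59)/[(43.59 + 47.9)/2] = 4.31/45.745 ≈ 0.0942.
Arc elasticity E = %Δq/%ΔP ≈ 0.2642/0.0942 ≈ 2.804.
|E| > 1: supply is elastic over this range.

2.804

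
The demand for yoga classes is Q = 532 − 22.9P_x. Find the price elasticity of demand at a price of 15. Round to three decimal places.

At P_x = 15, Q = 188.5.
dQ/dP_x = −22.9.
Point elasticity E = (dQ/dP_x)·(P_x/Q) = -22.9 × 15/188.5 ≈ -1.822.
|E| > 1, so demand is elastic at this price.

-1.822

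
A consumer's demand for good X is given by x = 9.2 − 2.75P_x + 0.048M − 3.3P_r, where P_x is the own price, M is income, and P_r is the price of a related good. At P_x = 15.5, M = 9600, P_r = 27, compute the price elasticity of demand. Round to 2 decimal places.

Substituting, x = 9.2 − 2.75(15.5) + 0.048(9600) − 3.3(27) = 9.2 − 42.625 + 460.8 − 89.1 = 338.275.
∂x/∂P_x = −2.75, so E_p = (−2.75)·(15.5/338.275) ≈ -0.13.
|E_p| < 1: demand is inelastic.

-0.13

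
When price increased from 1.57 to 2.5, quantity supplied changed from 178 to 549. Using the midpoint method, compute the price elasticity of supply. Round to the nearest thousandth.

%ΔQ = (549 − 178)/[(178 + 549)/2] = 371/363.5 ≈ 1.0206.
%Δp = (2.5 − 1.57)/[(1.57 + 2.5)/2] = 0.93/2.035 ≈ 0.4570.
Arc elasticity E = %ΔQ/%Δp ≈ 1.0206/0.4570 ≈ 2.233.
|E| > 1: supply is elastic over this range.

2.233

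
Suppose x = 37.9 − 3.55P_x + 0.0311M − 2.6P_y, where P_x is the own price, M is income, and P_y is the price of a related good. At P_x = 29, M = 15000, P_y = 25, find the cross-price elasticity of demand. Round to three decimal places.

-0.193

First evaluate x: 37.9 − 3.55(29) + 0.0311(15000) − 2.6(25) = 37.9 − 102.95 + 466.5 − 65 = 336.45.
∂x/∂P_y = −2.6, so E_xy = -2.6·(25/336.45) ≈ -0.193.
E_xy < 0: the goods are complements.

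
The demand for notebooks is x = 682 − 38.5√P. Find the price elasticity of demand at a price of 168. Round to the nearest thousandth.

At P = 168, x = 182.983.
dx/dP = −38.5/(2√P) = −38.5/(2·12.9615).
Point elasticity E = (dx/dP)·(P/x) = -1.4852 × 168/182.983 ≈ -1.364.
|E| > 1, so demand is elastic at this price.

-1.364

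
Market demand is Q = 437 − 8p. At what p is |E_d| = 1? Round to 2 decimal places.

For linear demand Q = a − bp, E = −bp/(a − bp). |E| = 1 ⇒ bp = a − bp ⇒ p = a/(2b).
p = 437/(2·8) ≈ 27.31.

27.31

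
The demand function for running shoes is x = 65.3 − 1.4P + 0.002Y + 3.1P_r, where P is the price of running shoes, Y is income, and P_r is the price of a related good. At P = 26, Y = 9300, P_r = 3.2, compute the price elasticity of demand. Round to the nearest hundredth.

x = 65.3 − 1.4(26) + 0.002(9300) + 3.1(3.2) = 65.3 − 36.4 + 18.6 + 9.92 = 57.42.
∂x/∂P = −1.4, so E_p = (−1.4)·(26/57.42) ≈ -0.63.
|E_p| < 1: demand is inelastic.

-0.63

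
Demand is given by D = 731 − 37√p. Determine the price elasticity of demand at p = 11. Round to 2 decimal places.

At p = 11, D = 608.2849.
dD/dp = −37/(2√p) = −37/(2·3.3166).
Point elasticity E = (dD/dp)·(p/D) = -5.578 × 11/608.2849 ≈ -0.10.
|E| < 1, so demand is inelastic at this price.

-0.10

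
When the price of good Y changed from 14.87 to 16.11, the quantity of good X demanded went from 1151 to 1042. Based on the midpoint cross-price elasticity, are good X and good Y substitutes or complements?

%ΔQ_x = (1042 − 1151)/[(1151+1042)/2] = -109/1096.5 ≈ -0.0994.
%ΔP_y = (16.11 − 14.87)/[(14.87+16.11)/2] ≈ 0.0801.
E_xy = -0.0994/0.0801 ≈ -1.242.
E_xy < 0, so the goods are complements.

complements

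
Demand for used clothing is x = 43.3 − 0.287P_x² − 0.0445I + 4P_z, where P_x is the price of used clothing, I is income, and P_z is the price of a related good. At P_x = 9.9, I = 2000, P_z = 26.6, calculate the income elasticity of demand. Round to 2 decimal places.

-2.73

Substituting, x = 43.3 − 0.287(9.9)² − 0.0445(2000) + 4(26.6) = 43.3 − 28.1289 − 89 + 106.4 = 32.5711.
∂x/∂I = −0.0445, so E_I = -0.0445·(2000/32.5711) ≈ -2.73.
E_I < 0: inferior good.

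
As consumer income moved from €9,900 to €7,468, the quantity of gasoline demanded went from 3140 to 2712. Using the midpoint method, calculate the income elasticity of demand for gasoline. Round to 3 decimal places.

%ΔQ = (2712 − 3140)/[(3140+2712)/2] = -428/2926 ≈ -0.1463.
%ΔM = (7,468 − 9,900)/[(9,900+7,468)/2] = -2432/8684 ≈ -0.2801.
E_I = %ΔQ/%ΔM ≈ 0.522.
E_I ∈ (0,1): normal good (necessity).

0.522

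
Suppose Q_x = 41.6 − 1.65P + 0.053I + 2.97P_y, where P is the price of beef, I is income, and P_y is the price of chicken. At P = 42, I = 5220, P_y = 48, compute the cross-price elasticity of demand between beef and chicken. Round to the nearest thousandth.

0.364

Q_x = 41.6 − 1.65(42) + 0.053(5220) + 2.97(48) = 41.6 − 69.3 + 276.66 + 142.56 = 391.52.
∂Q_x/∂P_y = +2.97, so E_xy = 2.97·(48/391.52) ≈ 0.364.
E_xy > 0: the goods are substitutes.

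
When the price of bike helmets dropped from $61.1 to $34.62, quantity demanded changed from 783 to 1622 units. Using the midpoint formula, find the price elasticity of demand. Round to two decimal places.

%ΔQ = (1622 − 783)/[(783 + 1622)/2] = 839/1202.5 ≈ 0.6977.
%ΔP = (34.62 − 61.1)/[(61.1 + 34.62)/2] = -26.48/47.86 ≈ -0.5533.
Arc elasticity E = %ΔQ/%ΔP ≈ 0.6977/-0.5533 ≈ -1.26.
|E| > 1: demand is elastic over this range.

-1.26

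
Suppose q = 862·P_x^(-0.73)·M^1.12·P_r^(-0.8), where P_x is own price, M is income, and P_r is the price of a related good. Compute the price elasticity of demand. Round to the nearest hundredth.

-0.73

For a Cobb–Douglas (constant-elasticity) form q = A·P_x^α·…, the elasticity with respect to P_x equals the exponent α at every point.
Here the exponent on P_x is -0.73, so the price elasticity of demand is -0.73.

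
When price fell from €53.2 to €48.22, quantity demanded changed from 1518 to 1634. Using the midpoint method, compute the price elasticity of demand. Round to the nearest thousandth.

-0.749

%ΔQ = (1634 − 1518)/[(1518 + 1634)/2] = 116/1576 ≈ 0.0736.
%ΔP = (48.22 − 53.2)/[(53.2 + 48.22)/2] = -4.98/50.71 ≈ -0.0982.
Arc elasticity E = %ΔQ/%ΔP ≈ 0.0736/-0.0982 ≈ -0.749.
|E| < 1: demand is inelastic over this range.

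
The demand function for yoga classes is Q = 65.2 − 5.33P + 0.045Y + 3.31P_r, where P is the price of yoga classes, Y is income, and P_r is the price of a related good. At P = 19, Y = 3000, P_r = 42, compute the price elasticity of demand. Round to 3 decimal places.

-0.426

At the given point, Q = 65.2 − 5.33(19) + 0.045(3000) + 3.31(42) = 65.2 − 101.27 + 135 + 139.02 = 237.95.
∂Q/∂P = −5.33, so E_p = (−5.33)·(19/237.95) ≈ -0.426.
|E_p| < 1: demand is inelastic.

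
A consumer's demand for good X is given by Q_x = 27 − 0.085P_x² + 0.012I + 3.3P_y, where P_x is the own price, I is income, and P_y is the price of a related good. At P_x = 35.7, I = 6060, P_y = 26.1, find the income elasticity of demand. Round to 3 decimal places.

0.938

Evaluating quantity at (P_x, I, P_y) gives Q_x = 27 − 0.085(35.7)² + 0.012(6060) + 3.3(26.1) = 27 − 108.3317 + 72.72 + 86.13 = 77.5184.
∂Q_x/∂I = +0.012, so E_I = 0.012·(6060/77.5184) ≈ 0.938.
E_I ∈ (0,1): normal good (necessity).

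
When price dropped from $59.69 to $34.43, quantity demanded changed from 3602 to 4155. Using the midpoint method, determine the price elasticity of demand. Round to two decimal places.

%ΔQ = (4155 − 3602)/[(3602 + 4155)/2] = 553/3878.5 ≈ 0.1426.
%ΔP = (34.43 − 59.69)/[(59.69 + 34.43)/2] = -25.26/47.06 ≈ -0.5368.
Arc elasticity E = %ΔQ/%ΔP ≈ 0.1426/-0.5368 ≈ -0.27.
|E| < 1: demand is inelastic over this range.

-0.27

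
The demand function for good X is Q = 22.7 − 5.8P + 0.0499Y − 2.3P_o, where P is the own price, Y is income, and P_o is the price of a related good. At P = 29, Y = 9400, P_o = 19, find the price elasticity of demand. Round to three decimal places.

First evaluate Q: 22.7 − 5.8(29) + 0.0499(9400) − 2.3(19) = 22.7 − 168.2 + 469.06 − 43.7 = 279.86.
∂Q/∂P = −5.8, so E_p = (−5.8)·(29/279.86) ≈ -0.601.
|E_p| < 1: demand is inelastic.

-0.601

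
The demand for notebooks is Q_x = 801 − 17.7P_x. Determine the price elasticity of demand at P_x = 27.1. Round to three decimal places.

-1.493

At P_x = 27.1, Q_x = 321.33.
dQ_x/dP_x = −17.7.
Point elasticity E = (dQ_x/dP_x)·(P_x/Q_x) = -17.7 × 27.1/321.33 ≈ -1.493.
|E| > 1, so demand is elastic at this price.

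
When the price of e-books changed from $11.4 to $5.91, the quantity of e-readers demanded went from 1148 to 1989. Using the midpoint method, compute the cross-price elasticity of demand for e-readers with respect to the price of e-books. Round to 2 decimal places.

-0.85

%ΔQ_x = (1989 − 1148)/[(1148+1989)/2] = 841/1568.5 ≈ 0.5362.
%ΔP_y = (5.91 − 11.4)/[(11.4+5.91)/2] ≈ -0.6343.
E_xy = 0.5362/-0.6343 ≈ -0.85.
E_xy < 0, so e-readers and e-books are complements.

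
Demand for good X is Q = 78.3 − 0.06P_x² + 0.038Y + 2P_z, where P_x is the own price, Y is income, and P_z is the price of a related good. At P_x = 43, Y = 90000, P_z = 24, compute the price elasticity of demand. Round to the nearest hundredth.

-0.06

At the given point, Q = 78.3 − 0.06(43)² + 0.038(90000) + 2(24) = 78.3 − 110.94 + 3420 + 48 = 3435.36.
∂Q/∂P_x = −2·0.06·P_x = -5.16, so E_p = -5.16·(43/3435.36) ≈ -0.06.
|E_p| < 1: demand is inelastic.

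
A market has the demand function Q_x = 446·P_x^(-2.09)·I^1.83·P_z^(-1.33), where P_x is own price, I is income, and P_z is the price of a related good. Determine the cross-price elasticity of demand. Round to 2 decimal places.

-1.33

For a Cobb–Douglas (constant-elasticity) form Q_x = A·P_z^α·…, the elasticity with respect to P_z equals the exponent α at every point.
Here the exponent on P_z is -1.33, so the cross-price elasticity of demand is -1.33.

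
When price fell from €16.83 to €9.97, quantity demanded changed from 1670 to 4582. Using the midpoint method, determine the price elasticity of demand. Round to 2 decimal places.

-1.82

%Δq = (4582 − 1670)/[(1670 + 4582)/2] = 2912/3126 ≈ 0.9315.
%ΔP = (9.97 − 16.83)/[(16.83 + 9.97)/2] = -6.86/13.4 ≈ -0.5119.
Arc elasticity E = %Δq/%ΔP ≈ 0.9315/-0.5119 ≈ -1.82.
|E| > 1: demand is elastic over this range.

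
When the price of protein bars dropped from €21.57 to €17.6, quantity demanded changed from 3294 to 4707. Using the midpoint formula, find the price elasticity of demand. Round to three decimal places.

-1.742

%Δq = (4707 − 3294)/[(3294 + 4707)/2] = 1413/4000.5 ≈ 0.3532.
%Δp = (17.6 − 21.57)/[(21.57 + 17.6)/2] = -3.97/19.585 ≈ -0.2027.
Arc elasticity E = %Δq/%Δp ≈ 0.3532/-0.2027 ≈ -1.742.
|E| > 1: demand is elastic over this range.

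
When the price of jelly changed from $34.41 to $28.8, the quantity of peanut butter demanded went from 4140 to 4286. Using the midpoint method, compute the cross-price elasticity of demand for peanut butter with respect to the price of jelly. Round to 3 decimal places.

%ΔQ_x = (4286 − 4140)/[(4140+4286)/2] = 146/4213 ≈ 0.0347.
%ΔP_y = (28.8 − 34.41)/[(34.41+28.8)/2] ≈ -0.1775.
E_xy = 0.0347/-0.1775 ≈ -0.195.
E_xy < 0, so peanut butter and jelly are complements.

-0.195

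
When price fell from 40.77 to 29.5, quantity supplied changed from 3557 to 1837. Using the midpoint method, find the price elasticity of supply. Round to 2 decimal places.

1.99

%ΔQ = (1837 − 3557)/[(3557 + 1837)/2] = -1720/2697 ≈ -0.6377.
%Δp = (29.5 − 40.77)/[(40.77 + 29.5)/2] = -11.27/35.135 ≈ -0.3208.
Arc elasticity E = %ΔQ/%Δp ≈ -0.6377/-0.3208 ≈ 1.99.
|E| > 1: supply is elastic over this range.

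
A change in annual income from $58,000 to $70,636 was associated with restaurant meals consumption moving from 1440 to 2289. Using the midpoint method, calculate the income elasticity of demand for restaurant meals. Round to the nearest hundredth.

%ΔQ = (2289 − 1440)/[(1440+2289)/2] = 849/1864.5 ≈ 0.4553.
%ΔI = (70,636 − 58,000)/[(58,000+70,636)/2] = 12636/64318 ≈ 0.1965.
E_I = %ΔQ/%ΔI ≈ 2.32.
E_I > 1: normal good (luxury).

2.32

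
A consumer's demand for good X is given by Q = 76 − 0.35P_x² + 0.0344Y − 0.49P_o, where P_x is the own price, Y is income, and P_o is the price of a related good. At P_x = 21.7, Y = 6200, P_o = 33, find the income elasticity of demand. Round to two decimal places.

Evaluating quantity at (P_x, Y, P_o) gives Q = 76 − 0.35(21.7)² + 0.0344(6200) − 0.49(33) = 76 − 164.8115 + 213.28 − 16.17 = 108.2985.
∂Q/∂Y = +0.0344, so E_I = 0.0344·(6200/108.2985) ≈ 1.97.
E_I > 1: normal good (luxury).

1.97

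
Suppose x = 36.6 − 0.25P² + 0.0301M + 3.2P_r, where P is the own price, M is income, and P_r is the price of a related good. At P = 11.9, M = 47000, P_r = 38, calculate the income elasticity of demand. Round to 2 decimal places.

x = 36.6 − 0.25(11.9)² + 0.0301(47000) + 3.2(38) = 36.6 − 35.4025 + 1414.7 + 121.6 = 1537.4975.
∂x/∂M = +0.0301, so E_I = 0.0301·(47000/1537.4975) ≈ 0.92.
E_I ∈ (0,1): normal good (necessity).

0.92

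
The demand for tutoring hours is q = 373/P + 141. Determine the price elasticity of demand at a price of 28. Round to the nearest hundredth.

-0.09

At P = 28, q = 154.3214.
dq/dP = −373/P² = −0.4758.
Point elasticity E = (dq/dP)·(P/q) = -0.4758 × 28/154.3214 ≈ -0.09.
|E| < 1, so demand is inelastic at this price.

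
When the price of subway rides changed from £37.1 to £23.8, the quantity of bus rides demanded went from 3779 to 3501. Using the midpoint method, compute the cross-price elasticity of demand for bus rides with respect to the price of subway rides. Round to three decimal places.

%ΔQ_x = (3501 − 3779)/[(3779+3501)/2] = -278/3640 ≈ -0.0764.
%ΔP_y = (23.8 − 37.1)/[(37.1+23.8)/2] ≈ -0.4368.
E_xy = -0.0764/-0.4368 ≈ 0.175.
E_xy > 0, so bus rides and subway rides are substitutes.

0.175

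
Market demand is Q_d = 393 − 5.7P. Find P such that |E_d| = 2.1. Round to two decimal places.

Set −bP/(a − bP) = −2.1 ⇒ bP = 2.1(a − bP) ⇒ bP(1+2.1) = 2.1·a.
P = 2.1·393/(5.7·3.1) ≈ 46.71.

46.71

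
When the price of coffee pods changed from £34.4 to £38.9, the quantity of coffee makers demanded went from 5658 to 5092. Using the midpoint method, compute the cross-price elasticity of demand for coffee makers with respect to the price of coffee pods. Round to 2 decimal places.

%ΔQ_x = (5092 − 5658)/[(5658+5092)/2] = -566/5375 ≈ -0.1053.
%ΔP_y = (38.9 − 34.4)/[(34.4+38.9)/2] ≈ 0.1228.
E_xy = -0.1053/0.1228 ≈ -0.86.
E_xy < 0, so coffee makers and coffee pods are complements.

-0.86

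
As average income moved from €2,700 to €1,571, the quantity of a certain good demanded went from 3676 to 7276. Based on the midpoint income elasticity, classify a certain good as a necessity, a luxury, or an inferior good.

inferior

%ΔQ = (7276 − 3676)/[(3676+7276)/2] = 3600/5476 ≈ 0.6574.
%ΔM = (1,571 − 2,700)/[(2,700+1,571)/2] = -1129/2135.5 ≈ -0.5287.
E_I = %ΔQ/%ΔM ≈ -1.243.
E_I < 0: inferior good.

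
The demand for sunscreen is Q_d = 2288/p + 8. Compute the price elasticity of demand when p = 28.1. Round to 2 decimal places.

-0.91

At p = 28.1, Q_d = 89.4235.
dQ_d/dp = −2288/p² = −2.8976.
Point elasticity E = (dQ_d/dp)·(p/Q_d) = -2.8976 × 28.1/89.4235 ≈ -0.91.
|E| < 1, so demand is inelastic at this price.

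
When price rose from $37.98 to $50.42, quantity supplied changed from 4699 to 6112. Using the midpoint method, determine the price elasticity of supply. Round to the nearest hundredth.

0.93

%ΔQ = (6112 − 4699)/[(4699 + 6112)/2] = 1413/5405.5 ≈ 0.2614.
%Δp = (50.42 − 37.98)/[(37.98 + 50.42)/2] = 12.44/44.2 ≈ 0.2814.
Arc elasticity E = %ΔQ/%Δp ≈ 0.2614/0.2814 ≈ 0.93.
|E| < 1: supply is inelastic over this range.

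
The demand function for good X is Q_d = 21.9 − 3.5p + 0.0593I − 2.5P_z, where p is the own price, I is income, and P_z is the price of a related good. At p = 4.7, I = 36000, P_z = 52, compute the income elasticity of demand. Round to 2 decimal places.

Evaluating quantity at (p, I, P_z) gives Q_d = 21.9 − 3.5(4.7) + 0.0593(36000) − 2.5(52) = 21.9 − 16.45 + 2134.8 − 130 = 2010.25.
∂Q_d/∂I = +0.0593, so E_I = 0.0593·(36000/2010.25) ≈ 1.06.
E_I > 1: normal good (luxury).

1.06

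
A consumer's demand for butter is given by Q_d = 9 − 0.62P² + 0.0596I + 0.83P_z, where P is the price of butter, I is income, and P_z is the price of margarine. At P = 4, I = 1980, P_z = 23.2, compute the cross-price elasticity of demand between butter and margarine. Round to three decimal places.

0.141

At the given point, Q_d = 9 − 0.62(4)² + 0.0596(1980) + 0.83(23.2) = 9 − 9.92 + 118.008 + 19.256 = 136.344.
∂Q_d/∂P_z = +0.83, so E_xy = 0.83·(23.2/136.344) ≈ 0.141.
E_xy > 0: the goods are substitutes.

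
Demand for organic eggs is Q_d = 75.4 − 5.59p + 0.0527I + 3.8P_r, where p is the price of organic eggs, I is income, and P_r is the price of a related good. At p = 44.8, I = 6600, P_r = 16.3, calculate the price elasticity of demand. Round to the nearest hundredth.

First evaluate Q_d: 75.4 − 5.59(44.8) + 0.0527(6600) + 3.8(16.3) = 75.4 − 250.432 + 347.82 + 61.94 = 234.728.
∂Q_d/∂p = −5.59, so E_p = (−5.59)·(44.8/234.728) ≈ -1.07.
|E_p| > 1: demand is elastic.

-1.07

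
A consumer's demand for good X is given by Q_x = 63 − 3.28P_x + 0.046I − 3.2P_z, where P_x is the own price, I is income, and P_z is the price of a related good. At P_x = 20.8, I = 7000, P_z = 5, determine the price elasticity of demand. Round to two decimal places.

Evaluating quantity at (P_x, I, P_z) gives Q_x = 63 − 3.28(20.8) + 0.046(7000) − 3.2(5) = 63 − 68.224 + 322 − 16 = 300.776.
∂Q_x/∂P_x = −3.28, so E_p = (−3.28)·(20.8/300.776) ≈ -0.23.
|E_p| < 1: demand is inelastic.

-0.23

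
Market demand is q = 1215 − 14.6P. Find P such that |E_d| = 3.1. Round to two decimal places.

62.92

Set −bP/(a − bP) = −3.1 ⇒ bP = 3.1(a − bP) ⇒ bP(1+3.1) = 3.1·a.
P = 3.1·1215/(14.6·4.1) ≈ 62.92.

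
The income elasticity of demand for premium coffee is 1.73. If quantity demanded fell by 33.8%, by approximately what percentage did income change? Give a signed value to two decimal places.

%ΔQ ≈ E × %ΔI ⇒ %ΔI = %ΔQ / E = (-33.8%)/(1.73) ≈ -19.54%.

-19.54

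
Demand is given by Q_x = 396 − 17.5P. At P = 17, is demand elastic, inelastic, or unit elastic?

elastic

At P = 17, Q_x = 98.5.
dQ_x/dP = −17.5.
Point elasticity E = (dQ_x/dP)·(P/Q_x) = -17.5 × 17/98.5 ≈ -3.020.
|E| ≈ 3.020 > 1, so demand is elastic.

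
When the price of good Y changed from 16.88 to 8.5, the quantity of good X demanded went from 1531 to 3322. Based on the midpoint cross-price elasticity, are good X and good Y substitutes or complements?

complements

%ΔQ_x = (3322 − 1531)/[(1531+3322)/2] = 1791/2426.5 ≈ 0.7381.
%ΔP_y = (8.5 − 16.88)/[(16.88+8.5)/2] ≈ -0.6604.
E_xy = 0.7381/-0.6604 ≈ -1.118.
E_xy < 0, so the goods are complements.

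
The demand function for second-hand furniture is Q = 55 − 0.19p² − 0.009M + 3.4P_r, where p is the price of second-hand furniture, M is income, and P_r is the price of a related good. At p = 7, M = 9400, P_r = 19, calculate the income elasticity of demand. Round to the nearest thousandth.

-3.293

Evaluating quantity at (p, M, P_r) gives Q = 55 − 0.19(7)² − 0.009(9400) + 3.4(19) = 55 − 9.31 − 84.6 + 64.6 = 25.69.
∂Q/∂M = −0.009, so E_I = -0.009·(9400/25.69) ≈ -3.293.
E_I < 0: inferior good.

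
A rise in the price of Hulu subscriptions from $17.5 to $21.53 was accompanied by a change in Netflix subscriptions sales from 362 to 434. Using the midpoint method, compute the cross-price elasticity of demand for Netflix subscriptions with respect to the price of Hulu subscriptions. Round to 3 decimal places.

0.876

%ΔQ_x = (434 − 362)/[(362+434)/2] = 72/398 ≈ 0.1809.
%ΔP_y = (21.53 − 17.5)/[(17.5+21.53)/2] ≈ 0.2065.
E_xy = 0.1809/0.2065 ≈ 0.876.
E_xy > 0, so Netflix subscriptions and Hulu subscriptions are substitutes.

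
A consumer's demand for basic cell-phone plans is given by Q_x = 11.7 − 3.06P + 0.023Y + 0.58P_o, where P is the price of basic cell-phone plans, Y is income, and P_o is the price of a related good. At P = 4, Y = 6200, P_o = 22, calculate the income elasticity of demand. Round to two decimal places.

At the given point, Q_x = 11.7 − 3.06(4) + 0.023(6200) + 0.58(22) = 11.7 − 12.24 + 142.6 + 12.76 = 154.82.
∂Q_x/∂Y = +0.023, so E_I = 0.023·(6200/154.82) ≈ 0.92.
E_I ∈ (0,1): normal good (necessity).

0.92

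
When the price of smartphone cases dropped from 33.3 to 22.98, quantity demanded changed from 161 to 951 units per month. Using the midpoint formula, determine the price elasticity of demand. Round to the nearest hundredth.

%Δq = (951 − 161)/[(161 + 951)/2] = 790/556 ≈ 1.4209.
%Δp = (22.98 − 33.3)/[(33.3 + 22.98)/2] = -10.32/28.14 ≈ -0.3667.
Arc elasticity E = %Δq/%Δp ≈ 1.4209/-0.3667 ≈ -3.87.
|E| > 1: demand is elastic over this range.

-3.87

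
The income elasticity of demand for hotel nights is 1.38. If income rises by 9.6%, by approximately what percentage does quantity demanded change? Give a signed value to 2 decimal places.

13.25

%ΔQ ≈ E × %ΔI = (1.38) × (9.6%) ≈ 13.25%.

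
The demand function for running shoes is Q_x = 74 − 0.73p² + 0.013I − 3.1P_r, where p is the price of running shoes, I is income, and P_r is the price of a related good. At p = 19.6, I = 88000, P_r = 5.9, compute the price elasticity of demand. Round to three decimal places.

Substituting, Q_x = 74 − 0.73(19.6)² + 0.013(88000) − 3.1(5.9) = 74 − 280.4368 + 1144 − 18.29 = 919.2732.
∂Q_x/∂p = −2·0.73·p = -28.616, so E_p = -28.616·(19.6/919.2732) ≈ -0.610.
|E_p| < 1: demand is inelastic.

-0.610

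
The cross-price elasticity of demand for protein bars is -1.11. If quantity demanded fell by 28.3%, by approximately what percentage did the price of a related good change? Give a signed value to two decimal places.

25.50

%ΔQ ≈ E × %ΔP_y ⇒ %ΔP_y = %ΔQ / E = (-28.3%)/(-1.11) ≈ 25.50%.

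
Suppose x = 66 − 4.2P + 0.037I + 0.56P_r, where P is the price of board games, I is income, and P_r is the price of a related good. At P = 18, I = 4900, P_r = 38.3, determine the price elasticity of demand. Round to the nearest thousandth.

-0.391

First evaluate x: 66 − 4.2(18) + 0.037(4900) + 0.56(38.3) = 66 − 75.6 + 181.3 + 21.448 = 193.148.
∂x/∂P = −4.2, so E_p = (−4.2)·(18/193.148) ≈ -0.391.
|E_p| < 1: demand is inelastic.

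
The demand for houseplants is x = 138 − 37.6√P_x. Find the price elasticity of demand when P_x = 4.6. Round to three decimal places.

At P_x = 4.6, x = 57.357.
dx/dP_x = −37.6/(2√P_x) = −37.6/(2·2.1448).
Point elasticity E = (dx/dP_x)·(P_x/x) = -8.7655 × 4.6/57.357 ≈ -0.703.
|E| < 1, so demand is inelastic at this price.

-0.703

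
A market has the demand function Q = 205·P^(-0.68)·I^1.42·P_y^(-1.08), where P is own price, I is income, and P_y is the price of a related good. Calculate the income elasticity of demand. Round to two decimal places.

For a Cobb–Douglas (constant-elasticity) form Q = A·I^α·…, the elasticity with respect to I equals the exponent α at every point.
Here the exponent on I is 1.42, so the income elasticity of demand is 1.42.

1.42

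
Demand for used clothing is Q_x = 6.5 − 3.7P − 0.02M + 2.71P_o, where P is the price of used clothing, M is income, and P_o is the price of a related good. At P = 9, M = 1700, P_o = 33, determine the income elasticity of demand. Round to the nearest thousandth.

Q_x = 6.5 − 3.7(9) − 0.02(1700) + 2.71(33) = 6.5 − 33.3 − 34 + 89.43 = 28.63.
∂Q_x/∂M = −0.02, so E_I = -0.02·(1700/28.63) ≈ -1.188.
E_I < 0: inferior good.

-1.188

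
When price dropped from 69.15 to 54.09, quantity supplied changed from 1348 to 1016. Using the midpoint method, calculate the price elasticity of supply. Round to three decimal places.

1.149

%Δq = (1016 − 1348)/[(1348 + 1016)/2] = -332/1182 ≈ -0.2809.
%Δp = (54.09 − 69.15)/[(69.15 + 54.09)/2] = -15.06/61.62 ≈ -0.2444.
Arc elasticity E = %Δq/%Δp ≈ -0.2809/-0.2444 ≈ 1.149.
|E| > 1: supply is elastic over this range.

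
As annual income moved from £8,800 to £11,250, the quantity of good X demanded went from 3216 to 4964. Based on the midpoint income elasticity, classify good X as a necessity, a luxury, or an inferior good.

luxury

%ΔQ = (4964 − 3216)/[(3216+4964)/2] = 1748/4090 ≈ 0.4274.
%ΔY = (11,250 − 8,800)/[(8,800+11,250)/2] = 2450/10025 ≈ 0.2444.
E_I = %ΔQ/%ΔY ≈ 1.749.
E_I > 1: normal good (luxury).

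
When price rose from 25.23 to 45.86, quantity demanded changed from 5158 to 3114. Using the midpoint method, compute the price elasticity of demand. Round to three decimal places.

%ΔQ = (3114 − 5158)/[(5158 + 3114)/2] = -2044/4136 ≈ -0.4942.
%Δp = (45.86 − 25.23)/[(25.23 + 45.86)/2] = 20.63/35.545 ≈ 0.5804.
Arc elasticity E = %ΔQ/%Δp ≈ -0.4942/0.5804 ≈ -0.851.
|E| < 1: demand is inelastic over this range.

-0.851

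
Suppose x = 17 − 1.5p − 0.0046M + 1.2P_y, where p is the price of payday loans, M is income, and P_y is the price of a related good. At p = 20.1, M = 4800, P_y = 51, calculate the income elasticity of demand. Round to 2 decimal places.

-0.85

Substituting, x = 17 − 1.5(20.1) − 0.0046(4800) + 1.2(51) = 17 − 30.15 − 22.08 + 61.2 = 25.97.
∂x/∂M = −0.0046, so E_I = -0.0046·(4800/25.97) ≈ -0.85.
E_I < 0: inferior good.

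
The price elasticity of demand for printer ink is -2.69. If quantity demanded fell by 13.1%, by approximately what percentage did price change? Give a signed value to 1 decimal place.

%ΔQ ≈ E × %ΔP ⇒ %ΔP = %ΔQ / E = (-13.1%)/(-2.69) ≈ 4.9%.

4.9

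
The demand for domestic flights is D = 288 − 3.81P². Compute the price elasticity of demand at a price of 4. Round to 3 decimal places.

-0.537

At P = 4, D = 227.04.
dD/dP = −2·3.81·P = −30.48.
Point elasticity E = (dD/dP)·(P/D) = -30.48 × 4/227.04 ≈ -0.537.
|E| < 1, so demand is inelastic at this price.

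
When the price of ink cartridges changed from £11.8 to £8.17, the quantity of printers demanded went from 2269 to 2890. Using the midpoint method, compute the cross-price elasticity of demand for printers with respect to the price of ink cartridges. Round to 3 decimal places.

%ΔQ_x = (2890 − 2269)/[(2269+2890)/2] = 621/2579.5 ≈ 0.2407.
%ΔP_y = (8.17 − 11.8)/[(11.8+8.17)/2] ≈ -0.3635.
E_xy = 0.2407/-0.3635 ≈ -0.662.
E_xy < 0, so printers and ink cartridges are complements.

-0.662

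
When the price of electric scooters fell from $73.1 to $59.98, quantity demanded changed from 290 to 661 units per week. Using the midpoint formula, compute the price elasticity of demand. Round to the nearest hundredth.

%ΔQ = (661 − 290)/[(290 + 661)/2] = 371/475.5 ≈ 0.7802.
%Δp = (59.98 − 73.1)/[(73.1 + 59.98)/2] = -13.12/66.54 ≈ -0.1972.
Arc elasticity E = %ΔQ/%Δp ≈ 0.7802/-0.1972 ≈ -3.96.
|E| > 1: demand is elastic over this range.

-3.96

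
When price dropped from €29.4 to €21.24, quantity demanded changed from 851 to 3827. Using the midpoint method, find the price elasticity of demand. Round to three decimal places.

%Δq = (3827 − 851)/[(851 + 3827)/2] = 2976/2339 ≈ 1.2723.
%Δp = (21.24 − 29.4)/[(29.4 + 21.24)/2] = -8.16/25.32 ≈ -0.3223.
Arc elasticity E = %Δq/%Δp ≈ 1.2723/-0.3223 ≈ -3.948.
|E| > 1: demand is elastic over this range.

-3.948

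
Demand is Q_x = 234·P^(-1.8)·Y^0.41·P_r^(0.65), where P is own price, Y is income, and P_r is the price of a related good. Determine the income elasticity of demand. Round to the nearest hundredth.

0.41

For a Cobb–Douglas (constant-elasticity) form Q_x = A·Y^α·…, the elasticity with respect to Y equals the exponent α at every point.
Here the exponent on Y is 0.41, so the income elasticity of demand is 0.41.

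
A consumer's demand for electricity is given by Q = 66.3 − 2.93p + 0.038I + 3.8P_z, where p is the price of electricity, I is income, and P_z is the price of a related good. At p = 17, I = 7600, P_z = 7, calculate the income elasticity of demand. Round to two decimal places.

Substituting, Q = 66.3 − 2.93(17) + 0.038(7600) + 3.8(7) = 66.3 − 49.81 + 288.8 + 26.6 = 331.89.
∂Q/∂I = +0.038, so E_I = 0.038·(7600/331.89) ≈ 0.87.
E_I ∈ (0,1): normal good (necessity).

0.87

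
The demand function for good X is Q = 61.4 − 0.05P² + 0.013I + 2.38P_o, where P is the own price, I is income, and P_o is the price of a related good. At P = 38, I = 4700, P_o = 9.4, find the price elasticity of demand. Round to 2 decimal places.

Evaluating quantity at (P, I, P_o) gives Q = 61.4 − 0.05(38)² + 0.013(4700) + 2.38(9.4) = 61.4 − 72.2 + 61.1 + 22.372 = 72.672.
∂Q/∂P = −2·0.05·P = -3.8, so E_p = -3.8·(38/72.672) ≈ -1.99.
|E_p| > 1: demand is elastic.

-1.99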